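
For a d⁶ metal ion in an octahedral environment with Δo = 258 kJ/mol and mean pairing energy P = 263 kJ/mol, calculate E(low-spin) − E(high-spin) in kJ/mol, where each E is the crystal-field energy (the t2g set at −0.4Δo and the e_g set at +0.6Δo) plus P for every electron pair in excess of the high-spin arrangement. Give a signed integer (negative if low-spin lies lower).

10

High-spin d⁶ fills as t2g^4 e_g^2 with CFSE 4(−0.4) + 2(+0.6) = -0.4Δo = -103 kJ/mol.
Low-spin: t2g^6 e_g^0, orbital CFSE = -2.4Δo = -619 kJ/mol; plus 2 excess pairs × P = +526 kJ/mol; total -93 kJ/mol.
The difference is -93 − (-103) = 10 kJ/mol, so high-spin lies lower.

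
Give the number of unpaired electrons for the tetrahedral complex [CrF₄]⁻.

3

Each F⁻ contributes -1; 4 × (-1) = -4. With overall charge -1, Cr is in the +3 oxidation state.
Cr³⁺: group 6, so d-count = 6 − 3 = 3.
Tetrahedral fields are weak (Δₜ ≈ 4/9 Δₒ), so electrons fill high-spin.
Configuration: e^2 t2^1, giving 3 unpaired electrons.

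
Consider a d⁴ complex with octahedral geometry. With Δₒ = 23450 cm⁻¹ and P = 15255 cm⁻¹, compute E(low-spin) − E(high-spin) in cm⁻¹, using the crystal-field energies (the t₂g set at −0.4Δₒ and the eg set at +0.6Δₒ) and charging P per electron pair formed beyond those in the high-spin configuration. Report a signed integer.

-8195

High-spin: t₂g³ eg¹, CFSE = -0.6Δₒ = -14070 cm⁻¹.
Low-spin t₂g⁴ eg⁰ gives -1.6Δₒ = -37520 cm⁻¹, but forming 1 extra pair costs 1P = 15255 cm⁻¹, so E(LS) = -37520 + 15255 = -22265 cm⁻¹.
E(LS) − E(HS) = -22265 − (-14070) = -8195 cm⁻¹.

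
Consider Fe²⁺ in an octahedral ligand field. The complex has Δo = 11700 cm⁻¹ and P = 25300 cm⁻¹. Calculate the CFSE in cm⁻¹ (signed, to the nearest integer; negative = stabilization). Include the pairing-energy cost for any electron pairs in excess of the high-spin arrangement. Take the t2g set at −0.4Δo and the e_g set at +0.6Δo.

Fe²⁺: group 8, so d-count = 8 − 2 = 6.
With Δo < P the complex is high-spin.
Filling d⁶ accordingly: t2g^4 e_g^2.
Orbital CFSE = -0.4Δo = -0.4 × 11700 = -4680 cm⁻¹.
High-spin has no excess pairs, so no pairing correction applies.

-4680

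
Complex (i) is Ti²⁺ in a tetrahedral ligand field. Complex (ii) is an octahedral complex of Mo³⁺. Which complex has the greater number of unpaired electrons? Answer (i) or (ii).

(i): Ti is in group 4, so Ti²⁺ is d² (4 − 2 = 2); With tetrahedral geometry the complex is necessarily high-spin; e^2 t2^0 → 2 unpaired.
(ii): Mo sits in group 6; removing 3 electrons leaves Mo³⁺ with 6 − 3 = 3 d electrons; For octahedral d³ the high- and low-spin configurations coincide; t₂g³ eg⁰ → 3 unpaired.
So (ii) has more unpaired electrons.

(ii)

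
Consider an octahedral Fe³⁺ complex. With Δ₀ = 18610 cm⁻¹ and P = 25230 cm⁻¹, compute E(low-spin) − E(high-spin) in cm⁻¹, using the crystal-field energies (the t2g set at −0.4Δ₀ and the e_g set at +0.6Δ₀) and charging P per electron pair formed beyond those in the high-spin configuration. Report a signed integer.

Fe sits in group 8; removing 3 electrons leaves Fe³⁺ with 8 − 3 = 5 d electrons.
High-spin d⁵ fills as t2g^3 e_g^2 with CFSE 3(−0.4) + 2(+0.6) = 0.0Δ₀ = 0 cm⁻¹.
Low-spin: t2g^5 e_g^0, orbital CFSE = -2.0Δ₀ = -37220 cm⁻¹; plus 2 excess pairs × P = +50460 cm⁻¹; total 13240 cm⁻¹.
Thus E(LS) − E(HS) = 13240 cm⁻¹.

13240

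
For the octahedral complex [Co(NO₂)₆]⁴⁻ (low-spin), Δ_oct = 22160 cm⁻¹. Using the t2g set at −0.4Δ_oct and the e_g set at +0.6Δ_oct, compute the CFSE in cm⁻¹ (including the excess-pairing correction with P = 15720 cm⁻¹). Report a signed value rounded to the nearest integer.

-24168

Each NO₂⁻ contributes -1; 6 × (-1) = -6. With overall charge -4, Co is in the +2 oxidation state.
Co sits in group 9; removing 2 electrons leaves Co²⁺ with 9 − 2 = 7 d electrons.
The d⁷ electrons fill as t2g^6 e_g^1.
Orbital CFSE = 6(-0.4) + 1(0.6) = -1.8Δ_oct = -1.8 × 22160 = -39888 cm⁻¹.
Relative to high-spin t2g^5 e_g^2 (2 paired), the low-spin configuration has 1 additional pair, contributing +1 × 15720 = +15720 cm⁻¹.
Combining: -39888 + 15720 = -24168 cm⁻¹.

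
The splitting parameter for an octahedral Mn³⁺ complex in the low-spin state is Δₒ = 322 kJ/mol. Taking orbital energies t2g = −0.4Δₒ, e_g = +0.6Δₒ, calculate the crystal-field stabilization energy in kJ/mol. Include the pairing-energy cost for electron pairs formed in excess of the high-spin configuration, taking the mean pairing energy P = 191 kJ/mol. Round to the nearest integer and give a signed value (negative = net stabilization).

-324

Mn sits in group 7; removing 3 electrons leaves Mn³⁺ with 7 − 3 = 4 d electrons.
Electron filling gives t2g^4 e_g^0.
The orbital stabilization is -1.6Δₒ = -1.6 × 322 = -515 kJ/mol.
Pairing penalty: 1 pair vs 0 in the high-spin reference → 1 extra × P = 191 kJ/mol.
Net CFSE = -515 + 191 = -324 kJ/mol.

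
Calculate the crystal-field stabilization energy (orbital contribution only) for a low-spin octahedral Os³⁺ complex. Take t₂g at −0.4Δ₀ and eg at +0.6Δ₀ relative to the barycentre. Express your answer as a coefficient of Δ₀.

Os³⁺: group 8, so d-count = 8 − 3 = 5.
Configuration: t₂g⁵ eg⁰.
CFSE = 5(-0.4Δ₀) + 0(0.6Δ₀) = -2.0Δ₀ + 0.0Δ₀ = -2.0Δ₀.

-2.0 Δ₀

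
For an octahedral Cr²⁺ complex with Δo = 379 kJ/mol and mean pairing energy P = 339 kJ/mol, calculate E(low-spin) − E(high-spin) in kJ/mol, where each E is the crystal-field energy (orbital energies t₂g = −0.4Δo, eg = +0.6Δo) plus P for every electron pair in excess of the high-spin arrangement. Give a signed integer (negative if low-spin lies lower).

Cr sits in group 6; removing 2 electrons leaves Cr²⁺ with 6 − 2 = 4 d electrons.
High-spin: t₂g³ eg¹, CFSE = -0.6Δo = -227 kJ/mol.
Low-spin t₂g⁴ eg⁰ gives -1.6Δo = -606 kJ/mol, but forming 1 extra pair costs 1P = 339 kJ/mol, so E(LS) = -606 + 339 = -267 kJ/mol.
The difference is -267 − (-227) = -40 kJ/mol, so low-spin lies lower.

-40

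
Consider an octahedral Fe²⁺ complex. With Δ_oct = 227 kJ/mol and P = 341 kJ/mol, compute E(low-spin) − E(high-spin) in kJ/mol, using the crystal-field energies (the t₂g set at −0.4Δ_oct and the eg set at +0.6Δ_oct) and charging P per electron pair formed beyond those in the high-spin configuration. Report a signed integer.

228

Fe²⁺: group 8, so d-count = 8 − 2 = 6.
High-spin d⁶ fills as t₂g⁴ eg² with CFSE 4(−0.4) + 2(+0.6) = -0.4Δ_oct = -91 kJ/mol.
Low-spin t₂g⁶ eg⁰ gives -2.4Δ_oct = -545 kJ/mol, but forming 2 extra pairs costs 2P = 682 kJ/mol, so E(LS) = -545 + 682 = 137 kJ/mol.
E(LS) − E(HS) = 137 − (-91) = 228 kJ/mol.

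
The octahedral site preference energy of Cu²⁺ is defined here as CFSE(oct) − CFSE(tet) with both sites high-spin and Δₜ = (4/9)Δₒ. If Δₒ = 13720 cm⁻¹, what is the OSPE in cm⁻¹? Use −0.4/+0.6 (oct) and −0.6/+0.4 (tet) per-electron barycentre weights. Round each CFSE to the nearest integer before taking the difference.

Group 11 minus oxidation state +2 gives a d⁹ configuration for Cu²⁺.
Octahedral high-spin t₂g⁶ eg³: CFSE = -0.6 × 13720 = -8232 cm⁻¹.
Tetrahedral: e⁴ t₂⁵, CFSE = 4(−0.6) + 5(+0.4) = -0.4Δₜ = -0.4 × (4/9) × 13720 = -2439 cm⁻¹.
OSPE = -8232 − (-2439) = -5793 cm⁻¹.

-5793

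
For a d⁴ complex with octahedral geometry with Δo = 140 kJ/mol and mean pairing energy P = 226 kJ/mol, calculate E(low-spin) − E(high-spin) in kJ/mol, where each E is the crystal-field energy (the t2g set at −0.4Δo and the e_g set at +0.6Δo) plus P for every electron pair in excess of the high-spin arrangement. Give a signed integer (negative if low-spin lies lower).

86

In the high-spin limit (t2g^3 e_g^1) the orbital term is -0.6Δo = -84 kJ/mol, with no excess pairing.
For low-spin the configuration is t2g^4 e_g^0: orbital energy -1.6 × 140 = -224 kJ/mol, and 1 additional pair relative to high-spin adds 226 kJ/mol, giving 2 kJ/mol.
Thus E(LS) − E(HS) = 86 kJ/mol.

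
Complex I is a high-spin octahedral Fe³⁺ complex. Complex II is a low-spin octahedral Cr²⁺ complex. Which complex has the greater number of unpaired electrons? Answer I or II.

I: Fe³⁺: group 8, so d-count = 8 − 3 = 5; t₂g³ eg² → 5 unpaired.
II: Cr is in group 6, so Cr²⁺ is d⁴ (6 − 2 = 4); t₂g⁴ eg⁰ → 2 unpaired.
So I has more unpaired electrons.

I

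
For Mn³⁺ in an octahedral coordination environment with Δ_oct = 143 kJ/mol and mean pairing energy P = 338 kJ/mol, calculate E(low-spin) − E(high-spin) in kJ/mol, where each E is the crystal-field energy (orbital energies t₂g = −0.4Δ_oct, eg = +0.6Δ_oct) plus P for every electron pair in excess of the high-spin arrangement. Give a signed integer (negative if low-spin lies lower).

195

Mn sits in group 7; removing 3 electrons leaves Mn³⁺ with 7 − 3 = 4 d electrons.
High-spin: t₂g³ eg¹, CFSE = -0.6Δ_oct = -86 kJ/mol.
For low-spin the configuration is t₂g⁴ eg⁰: orbital energy -1.6 × 143 = -229 kJ/mol, and 1 additional pair relative to high-spin adds 338 kJ/mol, giving 109 kJ/mol.
E(LS) − E(HS) = 109 − (-86) = 195 kJ/mol.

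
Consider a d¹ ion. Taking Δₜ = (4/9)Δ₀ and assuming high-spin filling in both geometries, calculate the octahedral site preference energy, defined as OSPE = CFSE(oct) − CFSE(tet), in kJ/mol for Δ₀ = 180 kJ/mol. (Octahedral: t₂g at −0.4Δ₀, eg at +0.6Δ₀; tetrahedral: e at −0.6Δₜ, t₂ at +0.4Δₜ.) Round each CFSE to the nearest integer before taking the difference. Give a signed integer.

Octahedral (high-spin): t₂g¹ eg⁰, CFSE = 1(−0.4) + 0(+0.6) = -0.4Δ₀ = -0.4 × 180 = -72 kJ/mol.
Tetrahedral e¹ t₂⁰ gives -0.6Δₜ = -0.6 × (4/9) × 180 = -48 kJ/mol.
OSPE = CFSE(oct) − CFSE(tet) = -72 − (-48) = -24 kJ/mol.

-24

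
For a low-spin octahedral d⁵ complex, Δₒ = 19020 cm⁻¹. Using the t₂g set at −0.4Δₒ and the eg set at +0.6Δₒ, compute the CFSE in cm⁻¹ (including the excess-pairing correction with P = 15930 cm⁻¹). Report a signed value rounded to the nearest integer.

-6180

The d⁵ electrons fill as t₂g⁵ eg⁰.
The orbital stabilization is -2.0Δₒ = -2.0 × 19020 = -38040 cm⁻¹.
High-spin d⁵ would be t₂g³ eg² with 0 pairs; low-spin has 2, so 2 excess pairs cost +2P = +31860 cm⁻¹.
Overall CFSE = -38040 + 31860 = -6180 cm⁻¹.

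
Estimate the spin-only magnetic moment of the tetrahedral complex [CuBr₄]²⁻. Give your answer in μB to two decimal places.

Each Br⁻ contributes -1; 4 × (-1) = -4. With overall charge -2, Cu is in the +2 oxidation state.
Cu is in group 11, so Cu²⁺ is d⁹ (11 − 2 = 9).
Tetrahedral fields are weak (Δₜ ≈ 4/9 Δₒ), so electrons fill high-spin.
Configuration: e^4 t2^5 → 1 unpaired electron.
μ(spin-only) = √[1(1+2)] = √3 ≈ 1.73 μB.

1.73 μB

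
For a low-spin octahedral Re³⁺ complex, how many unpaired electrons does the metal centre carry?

Re sits in group 7; removing 3 electrons leaves Re³⁺ with 7 − 3 = 4 d electrons.
Configuration: t₂g⁴ eg⁰, giving 2 unpaired electrons.

2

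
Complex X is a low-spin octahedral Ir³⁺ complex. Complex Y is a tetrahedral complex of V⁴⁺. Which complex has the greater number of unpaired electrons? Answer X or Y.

Y

X: Ir³⁺: group 9, so d-count = 9 − 3 = 6; t2g^6 e_g^0 → 0 unpaired.
Y: V⁴⁺: group 5, so d-count = 5 − 4 = 1; Tetrahedral fields are weak (Δₜ ≈ 4/9 Δₒ), so electrons fill high-spin; e^1 t2^0 → 1 unpaired.
So Y has more unpaired electrons.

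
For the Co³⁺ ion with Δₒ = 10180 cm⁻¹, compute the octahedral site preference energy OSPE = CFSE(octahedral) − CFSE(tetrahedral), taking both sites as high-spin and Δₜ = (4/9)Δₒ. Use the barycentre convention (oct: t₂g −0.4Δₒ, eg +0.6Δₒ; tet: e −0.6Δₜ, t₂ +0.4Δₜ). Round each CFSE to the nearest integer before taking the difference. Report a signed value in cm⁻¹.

-1357

Co³⁺: group 9, so d-count = 9 − 3 = 6.
Octahedral (high-spin): t2g^4 e_g^2, CFSE = 4(−0.4) + 2(+0.6) = -0.4Δₒ = -0.4 × 10180 = -4072 cm⁻¹.
Tetrahedral e^3 t2^3 gives -0.6Δₜ = -0.6 × (4/9) × 10180 = -2715 cm⁻¹.
OSPE = CFSE(oct) − CFSE(tet) = -4072 − (-2715) = -1357 cm⁻¹.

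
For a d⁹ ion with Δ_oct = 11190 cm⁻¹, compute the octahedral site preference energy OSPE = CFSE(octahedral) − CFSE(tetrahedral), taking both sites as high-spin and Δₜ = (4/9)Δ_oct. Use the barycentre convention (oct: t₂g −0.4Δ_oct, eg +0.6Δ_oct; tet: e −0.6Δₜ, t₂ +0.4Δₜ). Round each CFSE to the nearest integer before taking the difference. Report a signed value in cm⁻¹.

Octahedral (high-spin): t2g^6 e_g^3, CFSE = 6(−0.4) + 3(+0.6) = -0.6Δ_oct = -0.6 × 11190 = -6714 cm⁻¹.
Tetrahedral: e^4 t2^5, CFSE = 4(−0.6) + 5(+0.4) = -0.4Δₜ = -0.4 × (4/9) × 11190 = -1989 cm⁻¹.
Subtracting, OSPE = -6714 − (-1989) = -4725 cm⁻¹.

-4725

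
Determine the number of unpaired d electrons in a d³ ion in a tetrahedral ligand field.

Tetrahedral fields are weak (Δₜ ≈ 4/9 Δₒ), so electrons fill high-spin.
Configuration: e² t₂¹, giving 3 unpaired electrons.

3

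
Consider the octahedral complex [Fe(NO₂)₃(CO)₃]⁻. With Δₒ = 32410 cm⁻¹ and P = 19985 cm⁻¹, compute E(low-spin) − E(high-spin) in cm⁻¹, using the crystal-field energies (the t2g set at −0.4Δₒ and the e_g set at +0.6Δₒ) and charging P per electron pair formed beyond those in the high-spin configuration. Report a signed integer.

-24850

Ligand charges: 3×(-1) from NO₂⁻ and 3×(+0) from CO sum to -3; with overall charge -1, Fe is +2.
Fe²⁺: group 8, so d-count = 8 − 2 = 6.
High-spin: t2g^4 e_g^2, CFSE = -0.4Δₒ = -12964 cm⁻¹.
For low-spin the configuration is t2g^6 e_g^0: orbital energy -2.4 × 32410 = -77784 cm⁻¹, and 2 additional pairs relative to high-spin add 39970 cm⁻¹, giving -37814 cm⁻¹.
The difference is -37814 − (-12964) = -24850 cm⁻¹, so low-spin lies lower.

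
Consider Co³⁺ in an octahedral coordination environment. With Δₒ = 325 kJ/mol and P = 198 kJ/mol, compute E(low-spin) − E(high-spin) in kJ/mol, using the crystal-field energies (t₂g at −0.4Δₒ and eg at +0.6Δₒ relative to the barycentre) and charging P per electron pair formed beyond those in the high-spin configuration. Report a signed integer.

-254

Co is in group 9, so Co³⁺ is d⁶ (9 − 3 = 6).
High-spin d⁶ fills as t₂g⁴ eg² with CFSE 4(−0.4) + 2(+0.6) = -0.4Δₒ = -130 kJ/mol.
Low-spin: t₂g⁶ eg⁰, orbital CFSE = -2.4Δₒ = -780 kJ/mol; plus 2 excess pairs × P = +396 kJ/mol; total -384 kJ/mol.
The difference is -384 − (-130) = -254 kJ/mol, so low-spin lies lower.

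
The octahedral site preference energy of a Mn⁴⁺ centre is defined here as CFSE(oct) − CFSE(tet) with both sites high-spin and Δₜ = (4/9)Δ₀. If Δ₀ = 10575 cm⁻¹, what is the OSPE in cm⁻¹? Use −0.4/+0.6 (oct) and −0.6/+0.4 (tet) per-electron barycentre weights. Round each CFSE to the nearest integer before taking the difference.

Mn sits in group 7; removing 4 electrons leaves Mn⁴⁺ with 7 − 4 = 3 d electrons.
Octahedral (high-spin): t₂g³ eg⁰, CFSE = 3(−0.4) + 0(+0.6) = -1.2Δ₀ = -1.2 × 10575 = -12690 cm⁻¹.
In a tetrahedral site the filling is e² t₂¹: CFSE(tet) = -0.8Δₜ = -0.8 × (4/9)(10575) = -3760 cm⁻¹.
Subtracting, OSPE = -12690 − (-3760) = -8930 cm⁻¹.

-8930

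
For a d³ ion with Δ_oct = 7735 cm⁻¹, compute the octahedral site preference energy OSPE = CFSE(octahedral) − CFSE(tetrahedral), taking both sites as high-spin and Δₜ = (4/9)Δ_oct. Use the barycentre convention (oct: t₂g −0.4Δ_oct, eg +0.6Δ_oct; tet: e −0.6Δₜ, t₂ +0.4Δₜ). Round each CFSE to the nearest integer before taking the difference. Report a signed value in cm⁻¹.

In an octahedral site d³ (HS) is t₂g³ eg⁰, giving CFSE(oct) = -1.2Δ_oct = -9282 cm⁻¹.
Tetrahedral e² t₂¹ gives -0.8Δₜ = -0.8 × (4/9) × 7735 = -2750 cm⁻¹.
OSPE = -9282 − (-2750) = -6532 cm⁻¹.

-6532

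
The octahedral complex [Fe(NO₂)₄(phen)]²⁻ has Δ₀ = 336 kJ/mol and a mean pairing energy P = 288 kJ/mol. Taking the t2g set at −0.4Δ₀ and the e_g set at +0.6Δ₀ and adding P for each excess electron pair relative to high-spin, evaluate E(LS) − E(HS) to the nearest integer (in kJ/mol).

Ligand charges: 4×(-1) from NO₂⁻ and 1×(+0) from phen sum to -4; with overall charge -2, Fe is +2.
Fe²⁺: group 8, so d-count = 8 − 2 = 6.
High-spin d⁶ fills as t2g^4 e_g^2 with CFSE 4(−0.4) + 2(+0.6) = -0.4Δ₀ = -134 kJ/mol.
Low-spin t2g^6 e_g^0 gives -2.4Δ₀ = -806 kJ/mol, but forming 2 extra pairs costs 2P = 576 kJ/mol, so E(LS) = -806 + 576 = -230 kJ/mol.
Thus E(LS) − E(HS) = -96 kJ/mol.

-96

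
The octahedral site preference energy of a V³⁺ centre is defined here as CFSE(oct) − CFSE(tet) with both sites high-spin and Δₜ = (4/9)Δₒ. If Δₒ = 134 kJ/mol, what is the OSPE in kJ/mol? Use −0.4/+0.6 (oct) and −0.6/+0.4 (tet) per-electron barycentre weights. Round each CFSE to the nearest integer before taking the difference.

V sits in group 5; removing 3 electrons leaves V³⁺ with 5 − 3 = 2 d electrons.
Octahedral high-spin t2g^2 e_g^0: CFSE = -0.8 × 134 = -107 kJ/mol.
Tetrahedral e^2 t2^0 gives -1.2Δₜ = -1.2 × (4/9) × 134 = -71 kJ/mol.
Subtracting, OSPE = -107 − (-71) = -36 kJ/mol.

-36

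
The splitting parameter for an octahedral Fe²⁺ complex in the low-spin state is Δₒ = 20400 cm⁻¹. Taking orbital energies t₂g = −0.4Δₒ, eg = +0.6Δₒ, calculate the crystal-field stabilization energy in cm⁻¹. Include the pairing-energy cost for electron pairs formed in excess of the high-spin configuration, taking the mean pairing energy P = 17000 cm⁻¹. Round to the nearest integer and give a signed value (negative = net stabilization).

Fe is in group 8, so Fe²⁺ is d⁶ (8 − 2 = 6).
The d⁶ electrons fill as t₂g⁶ eg⁰.
Orbital CFSE = 6(-0.4) + 0(0.6) = -2.4Δₒ = -2.4 × 20400 = -48960 cm⁻¹.
High-spin d⁶ would be t₂g⁴ eg² with 1 pair; low-spin has 3, so 2 excess pairs cost +2P = +34000 cm⁻¹.
Combining: -48960 + 34000 = -14960 cm⁻¹.

-14960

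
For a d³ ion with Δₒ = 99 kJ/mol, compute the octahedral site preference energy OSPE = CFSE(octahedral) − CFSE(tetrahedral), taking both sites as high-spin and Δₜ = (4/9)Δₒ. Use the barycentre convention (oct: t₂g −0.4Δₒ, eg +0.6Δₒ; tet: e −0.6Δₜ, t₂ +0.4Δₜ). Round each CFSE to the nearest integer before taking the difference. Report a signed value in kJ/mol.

In an octahedral site d³ (HS) is t2g^3 e_g^0, giving CFSE(oct) = -1.2Δₒ = -119 kJ/mol.
In a tetrahedral site the filling is e^2 t2^1: CFSE(tet) = -0.8Δₜ = -0.8 × (4/9)(99) = -35 kJ/mol.
OSPE = -119 − (-35) = -84 kJ/mol.

-84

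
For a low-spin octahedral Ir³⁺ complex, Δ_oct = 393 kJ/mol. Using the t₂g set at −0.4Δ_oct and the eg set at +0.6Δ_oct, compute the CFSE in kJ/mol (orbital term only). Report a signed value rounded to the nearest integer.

-943

Ir is in group 9, so Ir³⁺ is d⁶ (9 − 3 = 6).
Configuration: t₂g⁶ eg⁰.
Orbital CFSE = 6(-0.4) + 0(0.6) = -2.4Δ_oct = -2.4 × 393 = -943 kJ/mol.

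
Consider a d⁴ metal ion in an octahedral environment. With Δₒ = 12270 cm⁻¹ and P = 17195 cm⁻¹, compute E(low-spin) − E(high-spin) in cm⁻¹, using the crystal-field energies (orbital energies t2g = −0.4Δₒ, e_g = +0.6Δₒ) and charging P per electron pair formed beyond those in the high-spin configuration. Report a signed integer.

4925

High-spin: t2g^3 e_g^1, CFSE = -0.6Δₒ = -7362 cm⁻¹.
Low-spin t2g^4 e_g^0 gives -1.6Δₒ = -19632 cm⁻¹, but forming 1 extra pair costs 1P = 17195 cm⁻¹, so E(LS) = -19632 + 17195 = -2437 cm⁻¹.
E(LS) − E(HS) = -2437 − (-7362) = 4925 cm⁻¹.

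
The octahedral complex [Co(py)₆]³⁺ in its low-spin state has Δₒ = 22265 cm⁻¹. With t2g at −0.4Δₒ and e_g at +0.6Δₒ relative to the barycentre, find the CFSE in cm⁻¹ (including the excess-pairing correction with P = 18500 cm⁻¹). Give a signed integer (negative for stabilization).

-16436

py is neutral, so the +3 overall charge sits on Co: oxidation state +3.
Co sits in group 9; removing 3 electrons leaves Co³⁺ with 9 − 3 = 6 d electrons.
Configuration: t2g^6 e_g^0.
The orbital stabilization is -2.4Δₒ = -2.4 × 22265 = -53436 cm⁻¹.
Relative to high-spin t2g^4 e_g^2 (1 paired), the low-spin configuration has 2 additional pairs, contributing +2 × 18500 = +37000 cm⁻¹.
Combining: -53436 + 37000 = -16436 cm⁻¹.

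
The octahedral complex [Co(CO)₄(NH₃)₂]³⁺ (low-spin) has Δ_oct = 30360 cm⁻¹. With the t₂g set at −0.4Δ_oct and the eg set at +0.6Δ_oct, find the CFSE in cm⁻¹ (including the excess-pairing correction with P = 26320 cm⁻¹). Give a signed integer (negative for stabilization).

Ligand charges: 4×(+0) from CO and 2×(+0) from NH₃ sum to +0; with overall charge +3, Co is +3.
Co³⁺: group 9, so d-count = 9 − 3 = 6.
Electron filling gives t₂g⁶ eg⁰.
The orbital stabilization is -2.4Δ_oct = -2.4 × 30360 = -72864 cm⁻¹.
Relative to high-spin t₂g⁴ eg² (1 paired), the low-spin configuration has 2 additional pairs, contributing +2 × 26320 = +52640 cm⁻¹.
Combining: -72864 + 52640 = -20224 cm⁻¹.

-20224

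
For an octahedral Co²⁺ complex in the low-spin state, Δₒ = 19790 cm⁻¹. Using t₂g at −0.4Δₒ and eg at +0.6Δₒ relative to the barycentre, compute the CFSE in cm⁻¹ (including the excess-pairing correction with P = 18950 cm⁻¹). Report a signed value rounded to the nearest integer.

-16672

Co sits in group 9; removing 2 electrons leaves Co²⁺ with 9 − 2 = 7 d electrons.
The d⁷ electrons fill as t₂g⁶ eg¹.
CFSE(orbital) = 6×(-0.4Δₒ) + 1×(0.6Δₒ) = -1.8Δₒ; with Δₒ = 19790 cm⁻¹ that is -35622 cm⁻¹.
Pairing penalty: 3 pairs vs 2 in the high-spin reference → 1 extra × P = 18950 cm⁻¹.
Net CFSE = -35622 + 18950 = -16672 cm⁻¹.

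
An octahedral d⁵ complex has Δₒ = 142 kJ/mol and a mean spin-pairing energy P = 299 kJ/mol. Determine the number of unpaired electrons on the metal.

Here Δₒ < P (142 < 299), so the high-spin state is favoured.
Configuration: t₂g³ eg².
Unpaired electrons: 5.

5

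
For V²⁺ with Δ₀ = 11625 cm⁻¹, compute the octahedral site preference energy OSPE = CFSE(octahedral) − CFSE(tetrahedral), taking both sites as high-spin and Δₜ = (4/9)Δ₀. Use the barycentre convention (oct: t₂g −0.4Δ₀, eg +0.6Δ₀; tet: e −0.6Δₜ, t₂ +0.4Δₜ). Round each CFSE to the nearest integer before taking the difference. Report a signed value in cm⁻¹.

V²⁺: group 5, so d-count = 5 − 2 = 3.
Octahedral (high-spin): t2g^3 e_g^0, CFSE = 3(−0.4) + 0(+0.6) = -1.2Δ₀ = -1.2 × 11625 = -13950 cm⁻¹.
Tetrahedral e^2 t2^1 gives -0.8Δₜ = -0.8 × (4/9) × 11625 = -4133 cm⁻¹.
OSPE = -13950 − (-4133) = -9817 cm⁻¹.

-9817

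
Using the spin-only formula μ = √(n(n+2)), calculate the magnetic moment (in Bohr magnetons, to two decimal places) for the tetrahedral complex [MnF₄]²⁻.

5.92 Bohr magnetons

Each F⁻ contributes -1; 4 × (-1) = -4. With overall charge -2, Mn is in the +2 oxidation state.
Mn²⁺: group 7, so d-count = 7 − 2 = 5.
With tetrahedral geometry the complex is necessarily high-spin.
Configuration: e² t₂³ → 5 unpaired electrons.
μ(spin-only) = √[5(5+2)] = √35 ≈ 5.92 Bohr magnetons.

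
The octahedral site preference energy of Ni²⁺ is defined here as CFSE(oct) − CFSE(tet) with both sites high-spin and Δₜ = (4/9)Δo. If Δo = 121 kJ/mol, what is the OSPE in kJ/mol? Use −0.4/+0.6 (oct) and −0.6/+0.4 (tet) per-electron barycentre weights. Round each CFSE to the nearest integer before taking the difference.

Group 10 minus oxidation state +2 gives a d⁸ configuration for Ni²⁺.
Octahedral high-spin t2g^6 e_g^2: CFSE = -1.2 × 121 = -145 kJ/mol.
Tetrahedral e^4 t2^4 gives -0.8Δₜ = -0.8 × (4/9) × 121 = -43 kJ/mol.
Subtracting, OSPE = -145 − (-43) = -102 kJ/mol.

-102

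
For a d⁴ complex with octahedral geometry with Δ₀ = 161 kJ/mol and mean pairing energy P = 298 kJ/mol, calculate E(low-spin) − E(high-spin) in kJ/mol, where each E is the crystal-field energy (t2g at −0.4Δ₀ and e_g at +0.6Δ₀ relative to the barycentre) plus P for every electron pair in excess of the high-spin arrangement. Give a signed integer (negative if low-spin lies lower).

137

High-spin d⁴ fills as t2g^3 e_g^1 with CFSE 3(−0.4) + 1(+0.6) = -0.6Δ₀ = -97 kJ/mol.
Low-spin t2g^4 e_g^0 gives -1.6Δ₀ = -258 kJ/mol, but forming 1 extra pair costs 1P = 298 kJ/mol, so E(LS) = -258 + 298 = 40 kJ/mol.
The difference is 40 − (-97) = 137 kJ/mol, so high-spin lies lower.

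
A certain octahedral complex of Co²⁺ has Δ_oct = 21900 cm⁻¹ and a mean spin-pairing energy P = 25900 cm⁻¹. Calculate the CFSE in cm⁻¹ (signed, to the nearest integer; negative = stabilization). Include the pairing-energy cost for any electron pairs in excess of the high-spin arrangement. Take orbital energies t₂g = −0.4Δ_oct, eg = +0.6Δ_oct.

-17520

Group 9 minus oxidation state +2 gives a d⁷ configuration for Co²⁺.
Since Δ_oct = 21900 cm⁻¹ < P = 25900 cm⁻¹, the complex adopts the high-spin configuration.
Filling d⁷ accordingly: t₂g⁵ eg².
Orbital CFSE = -0.8Δ_oct = -0.8 × 21900 = -17520 cm⁻¹.
High-spin has no excess pairs, so no pairing correction applies.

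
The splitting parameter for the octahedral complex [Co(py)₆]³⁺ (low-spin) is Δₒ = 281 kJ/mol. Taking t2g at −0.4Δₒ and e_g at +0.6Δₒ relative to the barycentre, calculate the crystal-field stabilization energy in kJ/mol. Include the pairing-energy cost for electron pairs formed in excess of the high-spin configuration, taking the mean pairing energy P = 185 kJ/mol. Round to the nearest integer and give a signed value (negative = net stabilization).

-304

py is neutral, so the +3 overall charge sits on Co: oxidation state +3.
Group 9 minus oxidation state +3 gives a d⁶ configuration for Co³⁺.
Electron filling gives t2g^6 e_g^0.
The orbital stabilization is -2.4Δₒ = -2.4 × 281 = -674 kJ/mol.
Pairing penalty: 3 pairs vs 1 in the high-spin reference → 2 extra × P = 370 kJ/mol.
Net CFSE = -674 + 370 = -304 kJ/mol.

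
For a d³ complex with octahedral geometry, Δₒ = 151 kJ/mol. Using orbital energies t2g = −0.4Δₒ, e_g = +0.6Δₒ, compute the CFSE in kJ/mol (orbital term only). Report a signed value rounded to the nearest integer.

-181

Electron filling gives t2g^3 e_g^0.
Orbital CFSE = 3(-0.4) + 0(0.6) = -1.2Δₒ = -1.2 × 151 = -181 kJ/mol.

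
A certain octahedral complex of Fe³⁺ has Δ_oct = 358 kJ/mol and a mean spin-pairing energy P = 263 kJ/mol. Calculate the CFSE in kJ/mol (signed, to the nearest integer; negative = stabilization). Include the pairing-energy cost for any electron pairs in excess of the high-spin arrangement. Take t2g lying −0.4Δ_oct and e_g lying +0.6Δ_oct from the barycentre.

Fe is in group 8, so Fe³⁺ is d⁵ (8 − 3 = 5).
Since Δ_oct = 358 kJ/mol > P = 263 kJ/mol, the complex adopts the low-spin configuration.
That gives t2g^5 e_g^0.
Orbital CFSE = -2.0Δ_oct = -2.0 × 358 = -716 kJ/mol.
Excess pairs vs high-spin: 2 − 0 = 2; pairing cost = +526 kJ/mol.
Net CFSE = -716 + 526 = -190 kJ/mol.

-190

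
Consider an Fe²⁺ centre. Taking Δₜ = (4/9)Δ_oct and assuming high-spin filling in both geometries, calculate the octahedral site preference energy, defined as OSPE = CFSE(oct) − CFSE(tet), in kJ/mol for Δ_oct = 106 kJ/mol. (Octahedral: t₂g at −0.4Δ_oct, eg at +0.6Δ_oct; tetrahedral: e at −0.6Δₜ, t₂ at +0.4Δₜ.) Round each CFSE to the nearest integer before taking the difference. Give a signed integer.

Group 8 minus oxidation state +2 gives a d⁶ configuration for Fe²⁺.
Octahedral high-spin t₂g⁴ eg²: CFSE = -0.4 × 106 = -42 kJ/mol.
In a tetrahedral site the filling is e³ t₂³: CFSE(tet) = -0.6Δₜ = -0.6 × (4/9)(106) = -28 kJ/mol.
OSPE = -42 − (-28) = -14 kJ/mol.

-14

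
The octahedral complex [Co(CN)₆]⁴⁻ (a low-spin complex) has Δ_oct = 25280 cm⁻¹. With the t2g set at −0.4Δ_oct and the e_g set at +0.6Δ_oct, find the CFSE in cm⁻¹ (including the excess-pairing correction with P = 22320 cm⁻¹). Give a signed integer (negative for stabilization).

-23184

Each CN⁻ contributes -1; 6 × (-1) = -6. With overall charge -4, Co is in the +2 oxidation state.
Co is in group 9, so Co²⁺ is d⁷ (9 − 2 = 7).
The d⁷ electrons fill as t2g^6 e_g^1.
CFSE(orbital) = 6×(-0.4Δ_oct) + 1×(0.6Δ_oct) = -1.8Δ_oct; with Δ_oct = 25280 cm⁻¹ that is -45504 cm⁻¹.
Relative to high-spin t2g^5 e_g^2 (2 paired), the low-spin configuration has 1 additional pair, contributing +1 × 22320 = +22320 cm⁻¹.
Net CFSE = -45504 + 22320 = -23184 cm⁻¹.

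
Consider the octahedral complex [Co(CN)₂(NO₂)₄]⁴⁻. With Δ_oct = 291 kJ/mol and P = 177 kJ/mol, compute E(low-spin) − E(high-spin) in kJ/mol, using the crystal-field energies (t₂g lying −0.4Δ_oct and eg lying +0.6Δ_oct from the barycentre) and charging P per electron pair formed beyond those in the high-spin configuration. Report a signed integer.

Ligand charges: 2×(-1) from CN⁻ and 4×(-1) from NO₂⁻ sum to -6; with overall charge -4, Co is +2.
Co sits in group 9; removing 2 electrons leaves Co²⁺ with 9 − 2 = 7 d electrons.
In the high-spin limit (t₂g⁵ eg²) the orbital term is -0.8Δ_oct = -233 kJ/mol, with no excess pairing.
Low-spin: t₂g⁶ eg¹, orbital CFSE = -1.8Δ_oct = -524 kJ/mol; plus 1 excess pair × P = +177 kJ/mol; total -347 kJ/mol.
E(LS) − E(HS) = -347 − (-233) = -114 kJ/mol.

-114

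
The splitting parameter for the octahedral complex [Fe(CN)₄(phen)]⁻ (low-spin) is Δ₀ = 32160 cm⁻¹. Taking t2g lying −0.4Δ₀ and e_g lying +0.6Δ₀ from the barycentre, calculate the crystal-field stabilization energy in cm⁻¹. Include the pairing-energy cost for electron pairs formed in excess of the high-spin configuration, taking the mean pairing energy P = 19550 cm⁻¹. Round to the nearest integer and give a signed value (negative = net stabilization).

Ligand charges: 4×(-1) from CN⁻ and 1×(+0) from phen sum to -4; with overall charge -1, Fe is +3.
Group 8 minus oxidation state +3 gives a d⁵ configuration for Fe³⁺.
The d⁵ electrons fill as t2g^5 e_g^0.
Orbital CFSE = 5(-0.4) + 0(0.6) = -2.0Δ₀ = -2.0 × 32160 = -64320 cm⁻¹.
Pairing penalty: 2 pairs vs 0 in the high-spin reference → 2 extra × P = 39100 cm⁻¹.
Combining: -64320 + 39100 = -25220 cm⁻¹.

-25220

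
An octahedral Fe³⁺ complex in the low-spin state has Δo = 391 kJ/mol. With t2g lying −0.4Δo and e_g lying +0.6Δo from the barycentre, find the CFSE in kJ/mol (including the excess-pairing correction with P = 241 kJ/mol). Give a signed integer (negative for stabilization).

Fe is in group 8, so Fe³⁺ is d⁵ (8 − 3 = 5).
Configuration: t2g^5 e_g^0.
CFSE(orbital) = 5×(-0.4Δo) + 0×(0.6Δo) = -2.0Δo; with Δo = 391 kJ/mol that is -782 kJ/mol.
Pairing penalty: 2 pairs vs 0 in the high-spin reference → 2 extra × P = 482 kJ/mol.
Net CFSE = -782 + 482 = -300 kJ/mol.

-300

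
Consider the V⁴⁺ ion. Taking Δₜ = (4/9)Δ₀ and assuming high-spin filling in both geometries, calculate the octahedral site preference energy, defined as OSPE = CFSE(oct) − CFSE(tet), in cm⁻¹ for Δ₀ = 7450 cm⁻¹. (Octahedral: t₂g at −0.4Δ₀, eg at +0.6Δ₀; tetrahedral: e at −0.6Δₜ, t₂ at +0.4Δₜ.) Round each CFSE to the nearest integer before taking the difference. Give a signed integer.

-993

V sits in group 5; removing 4 electrons leaves V⁴⁺ with 5 − 4 = 1 d electrons.
Octahedral high-spin t₂g¹ eg⁰: CFSE = -0.4 × 7450 = -2980 cm⁻¹.
In a tetrahedral site the filling is e¹ t₂⁰: CFSE(tet) = -0.6Δₜ = -0.6 × (4/9)(7450) = -1987 cm⁻¹.
OSPE = CFSE(oct) − CFSE(tet) = -2980 − (-1987) = -993 cm⁻¹.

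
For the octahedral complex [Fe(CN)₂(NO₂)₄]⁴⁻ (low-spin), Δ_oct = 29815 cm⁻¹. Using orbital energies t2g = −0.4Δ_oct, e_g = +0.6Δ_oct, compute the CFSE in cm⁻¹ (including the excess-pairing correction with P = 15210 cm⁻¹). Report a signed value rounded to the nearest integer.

-41136

Ligand charges: 2×(-1) from CN⁻ and 4×(-1) from NO₂⁻ sum to -6; with overall charge -4, Fe is +2.
Group 8 minus oxidation state +2 gives a d⁶ configuration for Fe²⁺.
The d⁶ electrons fill as t2g^6 e_g^0.
Orbital CFSE = 6(-0.4) + 0(0.6) = -2.4Δ_oct = -2.4 × 29815 = -71556 cm⁻¹.
Pairing penalty: 3 pairs vs 1 in the high-spin reference → 2 extra × P = 30420 cm⁻¹.
Net CFSE = -71556 + 30420 = -41136 cm⁻¹.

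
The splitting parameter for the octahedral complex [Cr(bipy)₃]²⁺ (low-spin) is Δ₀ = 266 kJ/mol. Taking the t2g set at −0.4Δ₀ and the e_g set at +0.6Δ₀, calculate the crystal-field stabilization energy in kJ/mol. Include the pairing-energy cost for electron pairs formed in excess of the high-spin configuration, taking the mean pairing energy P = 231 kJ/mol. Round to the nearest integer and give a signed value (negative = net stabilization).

-195

bipy is neutral, so the +2 overall charge sits on Cr: oxidation state +2.
Cr sits in group 6; removing 2 electrons leaves Cr²⁺ with 6 − 2 = 4 d electrons.
Configuration: t2g^4 e_g^0.
CFSE(orbital) = 4×(-0.4Δ₀) + 0×(0.6Δ₀) = -1.6Δ₀; with Δ₀ = 266 kJ/mol that is -426 kJ/mol.
High-spin d⁴ would be t2g^3 e_g^1 with 0 pairs; low-spin has 1, so 1 excess pair costs +1P = +231 kJ/mol.
Net CFSE = -426 + 231 = -195 kJ/mol.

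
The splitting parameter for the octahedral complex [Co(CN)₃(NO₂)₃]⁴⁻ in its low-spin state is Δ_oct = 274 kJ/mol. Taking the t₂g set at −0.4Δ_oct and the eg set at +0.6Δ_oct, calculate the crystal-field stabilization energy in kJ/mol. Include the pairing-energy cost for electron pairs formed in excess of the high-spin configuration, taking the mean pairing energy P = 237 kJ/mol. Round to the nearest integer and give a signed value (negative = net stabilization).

Ligand charges: 3×(-1) from CN⁻ and 3×(-1) from NO₂⁻ sum to -6; with overall charge -4, Co is +2.
Co sits in group 9; removing 2 electrons leaves Co²⁺ with 9 − 2 = 7 d electrons.
Configuration: t₂g⁶ eg¹.
The orbital stabilization is -1.8Δ_oct = -1.8 × 274 = -493 kJ/mol.
High-spin d⁷ would be t₂g⁵ eg² with 2 pairs; low-spin has 3, so 1 excess pair costs +1P = +237 kJ/mol.
Combining: -493 + 237 = -256 kJ/mol.

-256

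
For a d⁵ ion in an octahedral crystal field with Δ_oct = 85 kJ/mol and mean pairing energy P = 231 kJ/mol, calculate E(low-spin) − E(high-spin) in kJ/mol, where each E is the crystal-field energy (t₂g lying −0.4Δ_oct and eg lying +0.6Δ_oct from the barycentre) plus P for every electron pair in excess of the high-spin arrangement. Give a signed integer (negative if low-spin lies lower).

In the high-spin limit (t₂g³ eg²) the orbital term is 0.0Δ_oct = 0 kJ/mol, with no excess pairing.
Low-spin t₂g⁵ eg⁰ gives -2.0Δ_oct = -170 kJ/mol, but forming 2 extra pairs costs 2P = 462 kJ/mol, so E(LS) = -170 + 462 = 292 kJ/mol.
E(LS) − E(HS) = 292 − (0) = 292 kJ/mol.

292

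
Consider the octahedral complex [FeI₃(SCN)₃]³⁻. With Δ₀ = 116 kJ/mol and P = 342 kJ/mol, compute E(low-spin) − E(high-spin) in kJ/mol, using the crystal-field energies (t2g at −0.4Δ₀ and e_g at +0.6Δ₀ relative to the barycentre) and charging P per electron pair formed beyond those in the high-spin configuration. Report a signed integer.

Ligand charges: 3×(-1) from I⁻ and 3×(-1) from SCN⁻ sum to -6; with overall charge -3, Fe is +3.
Group 8 minus oxidation state +3 gives a d⁵ configuration for Fe³⁺.
High-spin d⁵ fills as t2g^3 e_g^2 with CFSE 3(−0.4) + 2(+0.6) = 0.0Δ₀ = 0 kJ/mol.
For low-spin the configuration is t2g^5 e_g^0: orbital energy -2.0 × 116 = -232 kJ/mol, and 2 additional pairs relative to high-spin add 684 kJ/mol, giving 452 kJ/mol.
E(LS) − E(HS) = 452 − (0) = 452 kJ/mol.

452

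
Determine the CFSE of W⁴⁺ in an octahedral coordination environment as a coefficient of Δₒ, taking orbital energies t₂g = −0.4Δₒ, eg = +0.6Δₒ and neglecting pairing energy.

-0.8 Δₒ

Group 6 minus oxidation state +4 gives a d² configuration for W⁴⁺.
Configuration: t₂g² eg⁰.
CFSE = 2(-0.4Δₒ) + 0(0.6Δₒ) = -0.8Δₒ + 0.0Δₒ = -0.8Δₒ.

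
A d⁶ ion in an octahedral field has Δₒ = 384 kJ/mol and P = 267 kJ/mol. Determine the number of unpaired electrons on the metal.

0

Δₒ > P, so pairing is preferred: the ground state is low-spin.
Filling d⁶ accordingly: t₂g⁶ eg⁰.
Unpaired electrons: 0.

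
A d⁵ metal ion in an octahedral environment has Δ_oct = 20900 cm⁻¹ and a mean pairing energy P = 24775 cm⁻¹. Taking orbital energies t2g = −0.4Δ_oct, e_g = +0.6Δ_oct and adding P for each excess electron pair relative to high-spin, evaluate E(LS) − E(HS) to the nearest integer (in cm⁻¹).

High-spin: t2g^3 e_g^2, CFSE = 0.0Δ_oct = 0 cm⁻¹.
Low-spin: t2g^5 e_g^0, orbital CFSE = -2.0Δ_oct = -41800 cm⁻¹; plus 2 excess pairs × P = +49550 cm⁻¹; total 7750 cm⁻¹.
E(LS) − E(HS) = 7750 − (0) = 7750 cm⁻¹.

7750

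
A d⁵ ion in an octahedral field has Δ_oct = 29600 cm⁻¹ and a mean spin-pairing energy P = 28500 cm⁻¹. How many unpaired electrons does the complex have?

With Δ_oct > P the complex is low-spin.
That gives t₂g⁵ eg⁰.
Unpaired electrons: 1.

1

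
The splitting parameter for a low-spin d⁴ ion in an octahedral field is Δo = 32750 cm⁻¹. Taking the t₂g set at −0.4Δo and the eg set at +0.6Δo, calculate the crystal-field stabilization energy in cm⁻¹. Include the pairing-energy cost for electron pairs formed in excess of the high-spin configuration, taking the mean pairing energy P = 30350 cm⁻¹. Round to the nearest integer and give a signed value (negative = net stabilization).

-22050

Configuration: t₂g⁴ eg⁰.
CFSE(orbital) = 4×(-0.4Δo) + 0×(0.6Δo) = -1.6Δo; with Δo = 32750 cm⁻¹ that is -52400 cm⁻¹.
Pairing penalty: 1 pair vs 0 in the high-spin reference → 1 extra × P = 30350 cm⁻¹.
Net CFSE = -52400 + 30350 = -22050 cm⁻¹.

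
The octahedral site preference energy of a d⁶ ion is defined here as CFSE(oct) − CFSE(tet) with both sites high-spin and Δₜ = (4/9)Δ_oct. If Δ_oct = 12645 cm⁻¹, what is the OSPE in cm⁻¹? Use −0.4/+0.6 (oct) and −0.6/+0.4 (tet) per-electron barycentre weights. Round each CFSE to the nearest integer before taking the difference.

Octahedral high-spin t2g^4 e_g^2: CFSE = -0.4 × 12645 = -5058 cm⁻¹.
Tetrahedral: e^3 t2^3, CFSE = 3(−0.6) + 3(+0.4) = -0.6Δₜ = -0.6 × (4/9) × 12645 = -3372 cm⁻¹.
Subtracting, OSPE = -5058 − (-3372) = -1686 cm⁻¹.

-1686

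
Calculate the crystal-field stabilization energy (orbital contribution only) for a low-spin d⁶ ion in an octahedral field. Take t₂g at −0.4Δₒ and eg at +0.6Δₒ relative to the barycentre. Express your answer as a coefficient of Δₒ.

Configuration: t₂g⁶ eg⁰.
CFSE = 6(-0.4Δₒ) + 0(0.6Δₒ) = -2.4Δₒ + 0.0Δₒ = -2.4Δₒ.

-2.4 Δₒ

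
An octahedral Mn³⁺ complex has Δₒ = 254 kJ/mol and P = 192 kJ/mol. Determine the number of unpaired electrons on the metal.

Mn is in group 7, so Mn³⁺ is d⁴ (7 − 3 = 4).
Since Δₒ = 254 kJ/mol > P = 192 kJ/mol, the complex adopts the low-spin configuration.
Configuration: t2g^4 e_g^0.
Unpaired electrons: 2.

2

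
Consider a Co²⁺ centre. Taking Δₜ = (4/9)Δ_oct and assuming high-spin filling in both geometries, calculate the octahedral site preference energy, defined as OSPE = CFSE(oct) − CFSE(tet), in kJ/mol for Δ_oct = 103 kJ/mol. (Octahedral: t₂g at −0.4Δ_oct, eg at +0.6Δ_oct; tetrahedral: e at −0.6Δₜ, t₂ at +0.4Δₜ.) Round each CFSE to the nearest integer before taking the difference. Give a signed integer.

Co is in group 9, so Co²⁺ is d⁷ (9 − 2 = 7).
In an octahedral site d⁷ (HS) is t₂g⁵ eg², giving CFSE(oct) = -0.8Δ_oct = -82 kJ/mol.
Tetrahedral e⁴ t₂³ gives -1.2Δₜ = -1.2 × (4/9) × 103 = -55 kJ/mol.
OSPE = -82 − (-55) = -27 kJ/mol.

-27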